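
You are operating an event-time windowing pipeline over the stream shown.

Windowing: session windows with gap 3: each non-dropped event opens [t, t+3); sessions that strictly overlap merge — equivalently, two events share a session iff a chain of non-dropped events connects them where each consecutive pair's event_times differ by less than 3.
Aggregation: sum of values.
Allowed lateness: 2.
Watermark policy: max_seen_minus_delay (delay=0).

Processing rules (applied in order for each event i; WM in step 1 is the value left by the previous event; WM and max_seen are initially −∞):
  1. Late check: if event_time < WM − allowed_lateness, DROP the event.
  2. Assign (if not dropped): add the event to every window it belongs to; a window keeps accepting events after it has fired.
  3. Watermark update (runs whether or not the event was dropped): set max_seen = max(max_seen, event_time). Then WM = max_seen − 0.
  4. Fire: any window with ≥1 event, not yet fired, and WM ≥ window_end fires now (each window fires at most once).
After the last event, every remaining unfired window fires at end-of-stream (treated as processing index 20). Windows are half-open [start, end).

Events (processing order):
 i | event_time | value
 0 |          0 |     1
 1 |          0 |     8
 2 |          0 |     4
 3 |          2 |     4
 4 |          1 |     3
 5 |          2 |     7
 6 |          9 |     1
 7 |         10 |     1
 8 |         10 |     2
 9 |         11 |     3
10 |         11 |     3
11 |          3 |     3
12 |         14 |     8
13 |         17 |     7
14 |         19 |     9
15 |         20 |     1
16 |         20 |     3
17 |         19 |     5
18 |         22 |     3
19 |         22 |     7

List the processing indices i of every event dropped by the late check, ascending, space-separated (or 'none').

i=0 t=0 v=1: → [0,3); WM=0
i=1 t=0 v=8: → [0,3); WM=0
i=2 t=0 v=4: → [0,3); WM=0
i=3 t=2 v=4: → [0,5); WM=2
i=4 t=1 v=3: → [0,5); WM=2
i=5 t=2 v=7: → [0,5); WM=2
i=6 t=9 v=1: → [9,12); WM=9
i=7 t=10 v=1: → [9,13); WM=10
i=8 t=10 v=2: → [9,13); WM=10
i=9 t=11 v=3: → [9,14); WM=11
i=10 t=11 v=3: → [9,14); WM=11
i=11 t=3 v=3: DROP (t<11-2); WM=11
i=12 t=14 v=8: → [14,17); WM=14
i=13 t=17 v=7: → [17,20); WM=17
i=14 t=19 v=9: → [17,22); WM=19
i=15 t=20 v=1: → [17,23); WM=20
i=16 t=20 v=3: → [17,23); WM=20
i=17 t=19 v=5: → [17,23); WM=20
i=18 t=22 v=3: → [17,25); WM=22
i=19 t=22 v=7: → [17,25); WM=22

11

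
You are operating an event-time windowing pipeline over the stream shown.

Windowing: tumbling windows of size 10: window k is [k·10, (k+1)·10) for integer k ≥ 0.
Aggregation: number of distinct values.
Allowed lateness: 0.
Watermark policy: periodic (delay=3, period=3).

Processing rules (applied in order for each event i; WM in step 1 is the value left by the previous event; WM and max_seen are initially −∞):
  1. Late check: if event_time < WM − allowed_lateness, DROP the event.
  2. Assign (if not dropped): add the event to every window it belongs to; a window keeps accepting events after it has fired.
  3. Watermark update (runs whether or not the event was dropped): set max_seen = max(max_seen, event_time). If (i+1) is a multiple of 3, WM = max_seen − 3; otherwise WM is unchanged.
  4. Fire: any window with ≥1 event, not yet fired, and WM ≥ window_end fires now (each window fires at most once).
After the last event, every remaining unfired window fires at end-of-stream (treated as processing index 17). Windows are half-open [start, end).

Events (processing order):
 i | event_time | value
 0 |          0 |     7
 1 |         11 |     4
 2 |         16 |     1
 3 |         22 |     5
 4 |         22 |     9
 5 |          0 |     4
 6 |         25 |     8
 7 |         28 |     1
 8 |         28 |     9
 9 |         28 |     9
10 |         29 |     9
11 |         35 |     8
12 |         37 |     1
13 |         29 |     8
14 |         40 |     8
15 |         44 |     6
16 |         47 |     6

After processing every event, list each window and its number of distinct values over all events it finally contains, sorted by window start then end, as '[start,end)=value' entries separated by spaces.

i=0 t=0 v=7: → [0,10); WM=−∞
i=1 t=11 v=4: → [10,20); WM=−∞
i=2 t=16 v=1: → [10,20); WM=13; [0,10) fires=1
i=3 t=22 v=5: → [20,30); WM=13
i=4 t=22 v=9: → [20,30); WM=13
i=5 t=0 v=4: DROP (t<13-0); WM=19
i=6 t=25 v=8: → [20,30); WM=19
i=7 t=28 v=1: → [20,30); WM=19
i=8 t=28 v=9: → [20,30); WM=25; [10,20) fires=2
i=9 t=28 v=9: → [20,30); WM=25
i=10 t=29 v=9: → [20,30); WM=25
i=11 t=35 v=8: → [30,40); WM=32; [20,30) fires=4
i=12 t=37 v=1: → [30,40); WM=32
i=13 t=29 v=8: DROP (t<32-0); WM=32
i=14 t=40 v=8: → [40,50); WM=37
i=15 t=44 v=6: → [40,50); WM=37
i=16 t=47 v=6: → [40,50); WM=37

[0,10)=1 [10,20)=2 [20,30)=4 [30,40)=2 [40,50)=2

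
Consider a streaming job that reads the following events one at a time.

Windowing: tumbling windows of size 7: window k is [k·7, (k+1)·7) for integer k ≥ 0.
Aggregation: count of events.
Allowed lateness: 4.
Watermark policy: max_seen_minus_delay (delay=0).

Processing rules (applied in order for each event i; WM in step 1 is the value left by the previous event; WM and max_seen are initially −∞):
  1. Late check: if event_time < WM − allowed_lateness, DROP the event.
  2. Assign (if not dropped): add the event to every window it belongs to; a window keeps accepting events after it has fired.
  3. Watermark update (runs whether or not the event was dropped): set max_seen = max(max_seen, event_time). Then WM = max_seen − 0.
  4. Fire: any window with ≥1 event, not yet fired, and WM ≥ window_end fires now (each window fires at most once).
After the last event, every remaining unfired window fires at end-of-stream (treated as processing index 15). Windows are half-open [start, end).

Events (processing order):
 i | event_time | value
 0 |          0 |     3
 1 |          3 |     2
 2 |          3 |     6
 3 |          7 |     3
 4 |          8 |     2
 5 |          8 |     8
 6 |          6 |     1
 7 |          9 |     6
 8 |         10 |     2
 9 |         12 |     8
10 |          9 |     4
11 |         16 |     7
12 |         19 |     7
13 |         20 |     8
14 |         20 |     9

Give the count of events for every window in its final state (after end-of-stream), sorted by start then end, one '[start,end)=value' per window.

i=0 t=0 v=3: → [0,7); WM=0
i=1 t=3 v=2: → [0,7); WM=3
i=2 t=3 v=6: → [0,7); WM=3
i=3 t=7 v=3: → [7,14); WM=7; [0,7) fires=3
i=4 t=8 v=2: → [7,14); WM=8
i=5 t=8 v=8: → [7,14); WM=8
i=6 t=6 v=1: → [0,7); WM=8
i=7 t=9 v=6: → [7,14); WM=9
i=8 t=10 v=2: → [7,14); WM=10
i=9 t=12 v=8: → [7,14); WM=12
i=10 t=9 v=4: → [7,14); WM=12
i=11 t=16 v=7: → [14,21); WM=16; [7,14) fires=7
i=12 t=19 v=7: → [14,21); WM=19
i=13 t=20 v=8: → [14,21); WM=20
i=14 t=20 v=9: → [14,21); WM=20

[0,7)=4 [7,14)=7 [14,21)=4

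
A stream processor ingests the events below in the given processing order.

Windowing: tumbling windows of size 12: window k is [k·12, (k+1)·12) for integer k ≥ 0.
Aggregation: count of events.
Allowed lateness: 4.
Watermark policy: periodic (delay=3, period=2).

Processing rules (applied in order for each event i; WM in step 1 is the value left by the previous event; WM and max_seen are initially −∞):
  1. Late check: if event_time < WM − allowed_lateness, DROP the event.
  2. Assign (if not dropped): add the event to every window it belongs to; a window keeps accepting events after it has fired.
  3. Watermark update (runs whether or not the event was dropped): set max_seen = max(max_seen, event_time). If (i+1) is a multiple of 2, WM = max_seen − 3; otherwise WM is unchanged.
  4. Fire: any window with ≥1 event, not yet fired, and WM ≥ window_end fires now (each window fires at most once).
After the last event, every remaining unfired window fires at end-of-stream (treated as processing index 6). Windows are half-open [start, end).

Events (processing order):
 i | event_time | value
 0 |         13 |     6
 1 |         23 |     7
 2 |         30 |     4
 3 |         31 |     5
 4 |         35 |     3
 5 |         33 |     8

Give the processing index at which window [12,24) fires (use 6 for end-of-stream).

3

i=0 t=13 v=6: → [12,24); WM=−∞
i=1 t=23 v=7: → [12,24); WM=20
i=2 t=30 v=4: → [24,36); WM=20
i=3 t=31 v=5: → [24,36); WM=28; [12,24) fires=2
i=4 t=35 v=3: → [24,36); WM=28
i=5 t=33 v=8: → [24,36); WM=32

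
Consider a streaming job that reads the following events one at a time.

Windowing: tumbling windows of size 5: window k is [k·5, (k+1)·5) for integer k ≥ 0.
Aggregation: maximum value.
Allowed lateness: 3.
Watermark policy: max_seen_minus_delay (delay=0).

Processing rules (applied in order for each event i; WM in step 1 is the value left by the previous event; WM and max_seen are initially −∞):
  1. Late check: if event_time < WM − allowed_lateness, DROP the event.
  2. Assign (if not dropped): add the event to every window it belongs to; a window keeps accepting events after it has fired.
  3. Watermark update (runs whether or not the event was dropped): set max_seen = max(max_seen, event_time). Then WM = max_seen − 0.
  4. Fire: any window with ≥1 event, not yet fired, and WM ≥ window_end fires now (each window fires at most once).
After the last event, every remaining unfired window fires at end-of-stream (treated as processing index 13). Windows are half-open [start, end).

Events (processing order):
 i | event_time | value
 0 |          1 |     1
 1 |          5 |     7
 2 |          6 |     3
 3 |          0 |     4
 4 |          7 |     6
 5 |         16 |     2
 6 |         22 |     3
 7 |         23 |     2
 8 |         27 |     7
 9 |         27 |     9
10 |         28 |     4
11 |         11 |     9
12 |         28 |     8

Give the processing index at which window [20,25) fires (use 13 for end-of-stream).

8

i=0 t=1 v=1: → [0,5); WM=1
i=1 t=5 v=7: → [5,10); WM=5; [0,5) fires=1
i=2 t=6 v=3: → [5,10); WM=6
i=3 t=0 v=4: DROP (t<6-3); WM=6
i=4 t=7 v=6: → [5,10); WM=7
i=5 t=16 v=2: → [15,20); WM=16; [5,10) fires=7
i=6 t=22 v=3: → [20,25); WM=22; [15,20) fires=2
i=7 t=23 v=2: → [20,25); WM=23
i=8 t=27 v=7: → [25,30); WM=27; [20,25) fires=3
i=9 t=27 v=9: → [25,30); WM=27
i=10 t=28 v=4: → [25,30); WM=28
i=11 t=11 v=9: DROP (t<28-3); WM=28
i=12 t=28 v=8: → [25,30); WM=28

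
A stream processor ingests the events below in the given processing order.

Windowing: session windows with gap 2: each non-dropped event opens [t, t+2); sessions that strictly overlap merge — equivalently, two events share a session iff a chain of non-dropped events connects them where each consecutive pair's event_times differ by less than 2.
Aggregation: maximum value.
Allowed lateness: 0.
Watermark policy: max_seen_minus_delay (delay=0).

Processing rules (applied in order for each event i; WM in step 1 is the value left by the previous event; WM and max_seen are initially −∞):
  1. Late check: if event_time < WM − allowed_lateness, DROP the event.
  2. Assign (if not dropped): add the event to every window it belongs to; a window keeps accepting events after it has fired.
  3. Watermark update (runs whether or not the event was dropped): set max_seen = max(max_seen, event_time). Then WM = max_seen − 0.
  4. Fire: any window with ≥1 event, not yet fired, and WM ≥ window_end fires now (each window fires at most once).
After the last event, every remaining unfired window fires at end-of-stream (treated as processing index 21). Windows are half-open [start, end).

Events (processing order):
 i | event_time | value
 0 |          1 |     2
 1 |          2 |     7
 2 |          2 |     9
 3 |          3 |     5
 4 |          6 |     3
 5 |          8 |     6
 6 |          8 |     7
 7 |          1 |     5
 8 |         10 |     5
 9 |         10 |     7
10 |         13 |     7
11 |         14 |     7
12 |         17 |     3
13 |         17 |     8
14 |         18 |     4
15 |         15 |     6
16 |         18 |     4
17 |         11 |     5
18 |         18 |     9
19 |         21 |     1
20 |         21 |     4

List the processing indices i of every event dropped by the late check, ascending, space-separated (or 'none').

i=0 t=1 v=2: → [1,3); WM=1
i=1 t=2 v=7: → [1,4); WM=2
i=2 t=2 v=9: → [1,4); WM=2
i=3 t=3 v=5: → [1,5); WM=3
i=4 t=6 v=3: → [6,8); WM=6
i=5 t=8 v=6: → [8,10); WM=8
i=6 t=8 v=7: → [8,10); WM=8
i=7 t=1 v=5: DROP (t<8-0); WM=8
i=8 t=10 v=5: → [10,12); WM=10
i=9 t=10 v=7: → [10,12); WM=10
i=10 t=13 v=7: → [13,15); WM=13
i=11 t=14 v=7: → [13,16); WM=14
i=12 t=17 v=3: → [17,19); WM=17
i=13 t=17 v=8: → [17,19); WM=17
i=14 t=18 v=4: → [17,20); WM=18
i=15 t=15 v=6: DROP (t<18-0); WM=18
i=16 t=18 v=4: → [17,20); WM=18
i=17 t=11 v=5: DROP (t<18-0); WM=18
i=18 t=18 v=9: → [17,20); WM=18
i=19 t=21 v=1: → [21,23); WM=21
i=20 t=21 v=4: → [21,23); WM=21

7 15 17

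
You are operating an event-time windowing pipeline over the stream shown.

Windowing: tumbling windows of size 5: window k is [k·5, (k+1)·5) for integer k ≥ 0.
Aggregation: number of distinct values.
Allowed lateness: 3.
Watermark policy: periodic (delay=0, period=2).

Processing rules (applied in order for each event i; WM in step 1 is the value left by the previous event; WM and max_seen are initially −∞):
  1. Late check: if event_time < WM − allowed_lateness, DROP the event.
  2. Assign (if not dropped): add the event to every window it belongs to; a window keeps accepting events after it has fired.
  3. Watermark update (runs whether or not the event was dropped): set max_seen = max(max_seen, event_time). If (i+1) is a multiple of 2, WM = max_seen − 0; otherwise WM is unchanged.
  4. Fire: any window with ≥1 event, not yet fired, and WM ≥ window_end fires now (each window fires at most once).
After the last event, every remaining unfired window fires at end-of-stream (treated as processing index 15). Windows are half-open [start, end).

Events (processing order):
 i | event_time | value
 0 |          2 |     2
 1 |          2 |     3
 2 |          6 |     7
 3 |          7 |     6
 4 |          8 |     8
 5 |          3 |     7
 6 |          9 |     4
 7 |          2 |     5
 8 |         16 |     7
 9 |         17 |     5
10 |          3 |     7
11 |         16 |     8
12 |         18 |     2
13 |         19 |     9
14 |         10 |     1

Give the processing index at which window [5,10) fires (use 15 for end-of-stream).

i=0 t=2 v=2: → [0,5); WM=−∞
i=1 t=2 v=3: → [0,5); WM=2
i=2 t=6 v=7: → [5,10); WM=2
i=3 t=7 v=6: → [5,10); WM=7; [0,5) fires=2
i=4 t=8 v=8: → [5,10); WM=7
i=5 t=3 v=7: DROP (t<7-3); WM=8
i=6 t=9 v=4: → [5,10); WM=8
i=7 t=2 v=5: DROP (t<8-3); WM=9
i=8 t=16 v=7: → [15,20); WM=9
i=9 t=17 v=5: → [15,20); WM=17; [5,10) fires=4
i=10 t=3 v=7: DROP (t<17-3); WM=17
i=11 t=16 v=8: → [15,20); WM=17
i=12 t=18 v=2: → [15,20); WM=17
i=13 t=19 v=9: → [15,20); WM=19
i=14 t=10 v=1: DROP (t<19-3); WM=19

9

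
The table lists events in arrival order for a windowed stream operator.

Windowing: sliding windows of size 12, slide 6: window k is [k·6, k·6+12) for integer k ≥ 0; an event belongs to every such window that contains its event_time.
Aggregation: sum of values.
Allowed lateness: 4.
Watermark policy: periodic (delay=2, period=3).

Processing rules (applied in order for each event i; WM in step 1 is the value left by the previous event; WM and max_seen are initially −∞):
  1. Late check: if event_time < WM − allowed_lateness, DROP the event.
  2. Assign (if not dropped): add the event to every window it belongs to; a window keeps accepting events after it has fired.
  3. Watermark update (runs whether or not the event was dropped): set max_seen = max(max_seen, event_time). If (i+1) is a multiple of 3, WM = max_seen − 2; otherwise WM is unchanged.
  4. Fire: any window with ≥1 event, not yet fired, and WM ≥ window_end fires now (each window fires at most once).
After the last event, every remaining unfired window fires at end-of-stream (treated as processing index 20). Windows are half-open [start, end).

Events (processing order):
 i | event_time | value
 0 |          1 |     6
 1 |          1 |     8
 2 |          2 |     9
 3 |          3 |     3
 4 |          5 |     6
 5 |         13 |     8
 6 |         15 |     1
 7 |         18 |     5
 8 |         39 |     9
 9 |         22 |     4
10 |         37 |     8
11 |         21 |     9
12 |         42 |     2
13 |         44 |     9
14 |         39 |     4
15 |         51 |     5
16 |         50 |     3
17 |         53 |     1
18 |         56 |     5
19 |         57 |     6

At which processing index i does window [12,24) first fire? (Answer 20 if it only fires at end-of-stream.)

i=0 t=1 v=6: → [0,12); WM=−∞
i=1 t=1 v=8: → [0,12); WM=−∞
i=2 t=2 v=9: → [0,12); WM=0
i=3 t=3 v=3: → [0,12); WM=0
i=4 t=5 v=6: → [0,12); WM=0
i=5 t=13 v=8: → [12,24),[6,18); WM=11
i=6 t=15 v=1: → [12,24),[6,18); WM=11
i=7 t=18 v=5: → [18,30),[12,24); WM=11
i=8 t=39 v=9: → [36,48),[30,42); WM=37; [0,12) fires=32 [6,18) fires=9 [12,24) fires=14 [18,30) fires=5
i=9 t=22 v=4: DROP (t<37-4); WM=37
i=10 t=37 v=8: → [36,48),[30,42); WM=37
i=11 t=21 v=9: DROP (t<37-4); WM=37
i=12 t=42 v=2: → [42,54),[36,48); WM=37
i=13 t=44 v=9: → [42,54),[36,48); WM=37
i=14 t=39 v=4: → [36,48),[30,42); WM=42; [30,42) fires=21
i=15 t=51 v=5: → [48,60),[42,54); WM=42
i=16 t=50 v=3: → [48,60),[42,54); WM=42
i=17 t=53 v=1: → [48,60),[42,54); WM=51; [36,48) fires=32
i=18 t=56 v=5: → [54,66),[48,60); WM=51
i=19 t=57 v=6: → [54,66),[48,60); WM=51

8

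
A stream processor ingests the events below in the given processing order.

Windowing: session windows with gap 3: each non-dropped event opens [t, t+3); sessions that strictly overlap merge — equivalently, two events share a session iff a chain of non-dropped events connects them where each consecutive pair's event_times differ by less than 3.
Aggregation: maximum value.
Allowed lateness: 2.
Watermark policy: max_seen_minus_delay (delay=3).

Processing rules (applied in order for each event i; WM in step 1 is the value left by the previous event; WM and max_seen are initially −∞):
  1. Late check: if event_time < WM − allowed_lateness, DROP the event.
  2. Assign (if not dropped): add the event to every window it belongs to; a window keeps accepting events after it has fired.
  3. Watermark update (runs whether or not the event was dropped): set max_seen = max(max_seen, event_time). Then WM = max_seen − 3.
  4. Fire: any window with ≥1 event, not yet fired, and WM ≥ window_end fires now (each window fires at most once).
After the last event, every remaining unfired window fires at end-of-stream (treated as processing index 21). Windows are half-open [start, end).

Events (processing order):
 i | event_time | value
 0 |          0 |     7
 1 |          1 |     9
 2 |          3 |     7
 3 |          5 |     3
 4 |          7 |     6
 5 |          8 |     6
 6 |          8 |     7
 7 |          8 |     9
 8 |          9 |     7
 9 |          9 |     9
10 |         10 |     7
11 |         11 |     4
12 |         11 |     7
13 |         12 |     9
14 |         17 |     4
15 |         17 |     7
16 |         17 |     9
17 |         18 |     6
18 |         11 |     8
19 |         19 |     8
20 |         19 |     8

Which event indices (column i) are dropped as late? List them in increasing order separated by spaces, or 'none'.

18

i=0 t=0 v=7: → [0,3); WM=-3
i=1 t=1 v=9: → [0,4); WM=-2
i=2 t=3 v=7: → [0,6); WM=0
i=3 t=5 v=3: → [0,8); WM=2
i=4 t=7 v=6: → [0,10); WM=4
i=5 t=8 v=6: → [0,11); WM=5
i=6 t=8 v=7: → [0,11); WM=5
i=7 t=8 v=9: → [0,11); WM=5
i=8 t=9 v=7: → [0,12); WM=6
i=9 t=9 v=9: → [0,12); WM=6
i=10 t=10 v=7: → [0,13); WM=7
i=11 t=11 v=4: → [0,14); WM=8
i=12 t=11 v=7: → [0,14); WM=8
i=13 t=12 v=9: → [0,15); WM=9
i=14 t=17 v=4: → [17,20); WM=14
i=15 t=17 v=7: → [17,20); WM=14
i=16 t=17 v=9: → [17,20); WM=14
i=17 t=18 v=6: → [17,21); WM=15
i=18 t=11 v=8: DROP (t<15-2); WM=15
i=19 t=19 v=8: → [17,22); WM=16
i=20 t=19 v=8: → [17,22); WM=16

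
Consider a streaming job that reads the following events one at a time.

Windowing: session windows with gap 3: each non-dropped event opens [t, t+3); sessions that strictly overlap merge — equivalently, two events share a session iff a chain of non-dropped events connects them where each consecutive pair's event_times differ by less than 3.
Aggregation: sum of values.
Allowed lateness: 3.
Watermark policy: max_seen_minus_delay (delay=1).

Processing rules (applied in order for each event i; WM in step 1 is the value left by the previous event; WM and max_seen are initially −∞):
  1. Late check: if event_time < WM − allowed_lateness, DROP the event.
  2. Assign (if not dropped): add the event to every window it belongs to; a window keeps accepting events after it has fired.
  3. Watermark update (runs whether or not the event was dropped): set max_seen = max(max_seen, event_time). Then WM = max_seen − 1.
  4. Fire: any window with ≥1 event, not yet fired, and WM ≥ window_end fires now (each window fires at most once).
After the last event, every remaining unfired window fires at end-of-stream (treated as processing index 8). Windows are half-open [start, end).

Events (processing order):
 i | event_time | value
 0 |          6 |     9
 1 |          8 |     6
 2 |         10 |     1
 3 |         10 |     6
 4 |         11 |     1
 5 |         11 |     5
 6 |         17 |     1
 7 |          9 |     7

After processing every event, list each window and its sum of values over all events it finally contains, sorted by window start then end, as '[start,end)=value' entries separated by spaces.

i=0 t=6 v=9: → [6,9); WM=5
i=1 t=8 v=6: → [6,11); WM=7
i=2 t=10 v=1: → [6,13); WM=9
i=3 t=10 v=6: → [6,13); WM=9
i=4 t=11 v=1: → [6,14); WM=10
i=5 t=11 v=5: → [6,14); WM=10
i=6 t=17 v=1: → [17,20); WM=16
i=7 t=9 v=7: DROP (t<16-3); WM=16

[6,14)=28 [17,20)=1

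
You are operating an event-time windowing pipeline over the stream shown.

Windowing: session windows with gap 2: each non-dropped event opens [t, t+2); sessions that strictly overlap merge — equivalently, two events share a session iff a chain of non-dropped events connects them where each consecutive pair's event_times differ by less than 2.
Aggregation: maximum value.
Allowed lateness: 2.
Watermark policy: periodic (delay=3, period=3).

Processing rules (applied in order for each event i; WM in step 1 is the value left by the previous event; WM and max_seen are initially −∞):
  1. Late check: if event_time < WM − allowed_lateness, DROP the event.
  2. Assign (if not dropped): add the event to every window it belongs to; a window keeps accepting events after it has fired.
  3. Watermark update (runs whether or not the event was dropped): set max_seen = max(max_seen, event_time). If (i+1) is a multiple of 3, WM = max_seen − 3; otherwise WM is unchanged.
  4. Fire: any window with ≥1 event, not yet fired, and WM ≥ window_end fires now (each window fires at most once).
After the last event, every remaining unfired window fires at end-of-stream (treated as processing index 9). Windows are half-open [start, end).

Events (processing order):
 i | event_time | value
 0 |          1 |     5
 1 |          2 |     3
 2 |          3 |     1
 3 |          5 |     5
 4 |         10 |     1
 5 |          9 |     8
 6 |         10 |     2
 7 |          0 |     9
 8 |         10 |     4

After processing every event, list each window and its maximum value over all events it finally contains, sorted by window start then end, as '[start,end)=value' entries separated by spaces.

i=0 t=1 v=5: → [1,3); WM=−∞
i=1 t=2 v=3: → [1,4); WM=−∞
i=2 t=3 v=1: → [1,5); WM=0
i=3 t=5 v=5: → [5,7); WM=0
i=4 t=10 v=1: → [10,12); WM=0
i=5 t=9 v=8: → [9,12); WM=7
i=6 t=10 v=2: → [9,12); WM=7
i=7 t=0 v=9: DROP (t<7-2); WM=7
i=8 t=10 v=4: → [9,12); WM=7

[1,5)=5 [5,7)=5 [9,12)=8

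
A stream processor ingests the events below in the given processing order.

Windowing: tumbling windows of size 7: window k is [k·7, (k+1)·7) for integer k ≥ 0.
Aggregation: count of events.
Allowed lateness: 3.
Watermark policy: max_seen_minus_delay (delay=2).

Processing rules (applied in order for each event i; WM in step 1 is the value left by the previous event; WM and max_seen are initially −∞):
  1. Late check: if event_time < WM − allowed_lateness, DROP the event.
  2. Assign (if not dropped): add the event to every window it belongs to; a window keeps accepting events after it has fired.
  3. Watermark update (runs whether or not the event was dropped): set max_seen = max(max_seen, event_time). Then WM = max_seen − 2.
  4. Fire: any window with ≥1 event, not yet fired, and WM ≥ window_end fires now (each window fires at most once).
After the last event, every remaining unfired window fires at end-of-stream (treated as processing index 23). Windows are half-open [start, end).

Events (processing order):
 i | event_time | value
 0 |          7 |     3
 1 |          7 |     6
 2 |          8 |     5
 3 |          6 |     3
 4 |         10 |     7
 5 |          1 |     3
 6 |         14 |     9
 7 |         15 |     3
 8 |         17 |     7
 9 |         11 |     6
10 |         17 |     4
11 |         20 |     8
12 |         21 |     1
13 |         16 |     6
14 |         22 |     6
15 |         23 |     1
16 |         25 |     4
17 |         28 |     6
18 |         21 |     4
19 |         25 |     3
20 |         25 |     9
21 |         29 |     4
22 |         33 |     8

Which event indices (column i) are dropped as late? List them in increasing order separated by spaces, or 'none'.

i=0 t=7 v=3: → [7,14); WM=5
i=1 t=7 v=6: → [7,14); WM=5
i=2 t=8 v=5: → [7,14); WM=6
i=3 t=6 v=3: → [0,7); WM=6
i=4 t=10 v=7: → [7,14); WM=8; [0,7) fires=1
i=5 t=1 v=3: DROP (t<8-3); WM=8
i=6 t=14 v=9: → [14,21); WM=12
i=7 t=15 v=3: → [14,21); WM=13
i=8 t=17 v=7: → [14,21); WM=15; [7,14) fires=4
i=9 t=11 v=6: DROP (t<15-3); WM=15
i=10 t=17 v=4: → [14,21); WM=15
i=11 t=20 v=8: → [14,21); WM=18
i=12 t=21 v=1: → [21,28); WM=19
i=13 t=16 v=6: → [14,21); WM=19
i=14 t=22 v=6: → [21,28); WM=20
i=15 t=23 v=1: → [21,28); WM=21; [14,21) fires=6
i=16 t=25 v=4: → [21,28); WM=23
i=17 t=28 v=6: → [28,35); WM=26
i=18 t=21 v=4: DROP (t<26-3); WM=26
i=19 t=25 v=3: → [21,28); WM=26
i=20 t=25 v=9: → [21,28); WM=26
i=21 t=29 v=4: → [28,35); WM=27
i=22 t=33 v=8: → [28,35); WM=31; [21,28) fires=6

5 9 18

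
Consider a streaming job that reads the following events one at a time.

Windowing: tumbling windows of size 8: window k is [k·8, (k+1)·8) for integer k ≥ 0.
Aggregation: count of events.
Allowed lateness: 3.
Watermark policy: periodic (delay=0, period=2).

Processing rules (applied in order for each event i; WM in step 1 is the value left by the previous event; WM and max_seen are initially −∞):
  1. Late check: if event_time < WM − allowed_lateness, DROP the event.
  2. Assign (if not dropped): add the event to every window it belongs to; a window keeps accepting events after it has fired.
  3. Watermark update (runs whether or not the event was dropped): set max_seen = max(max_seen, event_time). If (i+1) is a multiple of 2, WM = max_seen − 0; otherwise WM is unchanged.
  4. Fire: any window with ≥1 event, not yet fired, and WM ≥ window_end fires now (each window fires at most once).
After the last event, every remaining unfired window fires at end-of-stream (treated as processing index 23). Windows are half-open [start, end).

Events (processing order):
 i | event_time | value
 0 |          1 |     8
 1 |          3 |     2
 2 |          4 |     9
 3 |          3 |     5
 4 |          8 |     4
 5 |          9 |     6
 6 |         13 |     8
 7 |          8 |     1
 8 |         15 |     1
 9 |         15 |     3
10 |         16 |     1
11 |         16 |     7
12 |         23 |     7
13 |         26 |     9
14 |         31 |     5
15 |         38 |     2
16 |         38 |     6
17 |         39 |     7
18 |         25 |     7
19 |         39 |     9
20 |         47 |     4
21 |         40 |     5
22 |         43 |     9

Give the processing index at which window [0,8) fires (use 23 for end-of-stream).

i=0 t=1 v=8: → [0,8); WM=−∞
i=1 t=3 v=2: → [0,8); WM=3
i=2 t=4 v=9: → [0,8); WM=3
i=3 t=3 v=5: → [0,8); WM=4
i=4 t=8 v=4: → [8,16); WM=4
i=5 t=9 v=6: → [8,16); WM=9; [0,8) fires=4
i=6 t=13 v=8: → [8,16); WM=9
i=7 t=8 v=1: → [8,16); WM=13
i=8 t=15 v=1: → [8,16); WM=13
i=9 t=15 v=3: → [8,16); WM=15
i=10 t=16 v=1: → [16,24); WM=15
i=11 t=16 v=7: → [16,24); WM=16; [8,16) fires=6
i=12 t=23 v=7: → [16,24); WM=16
i=13 t=26 v=9: → [24,32); WM=26; [16,24) fires=3
i=14 t=31 v=5: → [24,32); WM=26
i=15 t=38 v=2: → [32,40); WM=38; [24,32) fires=2
i=16 t=38 v=6: → [32,40); WM=38
i=17 t=39 v=7: → [32,40); WM=39
i=18 t=25 v=7: DROP (t<39-3); WM=39
i=19 t=39 v=9: → [32,40); WM=39
i=20 t=47 v=4: → [40,48); WM=39
i=21 t=40 v=5: → [40,48); WM=47; [32,40) fires=4
i=22 t=43 v=9: DROP (t<47-3); WM=47

5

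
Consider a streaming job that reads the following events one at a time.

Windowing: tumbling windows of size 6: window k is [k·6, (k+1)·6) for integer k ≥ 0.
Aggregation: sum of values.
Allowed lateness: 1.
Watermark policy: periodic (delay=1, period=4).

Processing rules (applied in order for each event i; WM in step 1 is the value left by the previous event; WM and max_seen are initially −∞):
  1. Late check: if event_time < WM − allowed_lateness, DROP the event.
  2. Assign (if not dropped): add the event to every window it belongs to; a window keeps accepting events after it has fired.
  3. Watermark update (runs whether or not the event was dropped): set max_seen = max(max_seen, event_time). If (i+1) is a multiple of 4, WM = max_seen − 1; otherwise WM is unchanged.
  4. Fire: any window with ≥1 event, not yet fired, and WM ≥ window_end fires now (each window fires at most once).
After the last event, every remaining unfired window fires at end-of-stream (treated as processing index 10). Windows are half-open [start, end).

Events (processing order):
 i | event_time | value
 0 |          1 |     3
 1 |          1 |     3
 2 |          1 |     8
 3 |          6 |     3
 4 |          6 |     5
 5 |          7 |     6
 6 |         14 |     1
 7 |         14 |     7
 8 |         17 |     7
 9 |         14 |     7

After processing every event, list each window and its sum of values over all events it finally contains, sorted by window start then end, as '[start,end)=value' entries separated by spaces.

i=0 t=1 v=3: → [0,6); WM=−∞
i=1 t=1 v=3: → [0,6); WM=−∞
i=2 t=1 v=8: → [0,6); WM=−∞
i=3 t=6 v=3: → [6,12); WM=5
i=4 t=6 v=5: → [6,12); WM=5
i=5 t=7 v=6: → [6,12); WM=5
i=6 t=14 v=1: → [12,18); WM=5
i=7 t=14 v=7: → [12,18); WM=13; [0,6) fires=14 [6,12) fires=14
i=8 t=17 v=7: → [12,18); WM=13
i=9 t=14 v=7: → [12,18); WM=13

[0,6)=14 [6,12)=14 [12,18)=22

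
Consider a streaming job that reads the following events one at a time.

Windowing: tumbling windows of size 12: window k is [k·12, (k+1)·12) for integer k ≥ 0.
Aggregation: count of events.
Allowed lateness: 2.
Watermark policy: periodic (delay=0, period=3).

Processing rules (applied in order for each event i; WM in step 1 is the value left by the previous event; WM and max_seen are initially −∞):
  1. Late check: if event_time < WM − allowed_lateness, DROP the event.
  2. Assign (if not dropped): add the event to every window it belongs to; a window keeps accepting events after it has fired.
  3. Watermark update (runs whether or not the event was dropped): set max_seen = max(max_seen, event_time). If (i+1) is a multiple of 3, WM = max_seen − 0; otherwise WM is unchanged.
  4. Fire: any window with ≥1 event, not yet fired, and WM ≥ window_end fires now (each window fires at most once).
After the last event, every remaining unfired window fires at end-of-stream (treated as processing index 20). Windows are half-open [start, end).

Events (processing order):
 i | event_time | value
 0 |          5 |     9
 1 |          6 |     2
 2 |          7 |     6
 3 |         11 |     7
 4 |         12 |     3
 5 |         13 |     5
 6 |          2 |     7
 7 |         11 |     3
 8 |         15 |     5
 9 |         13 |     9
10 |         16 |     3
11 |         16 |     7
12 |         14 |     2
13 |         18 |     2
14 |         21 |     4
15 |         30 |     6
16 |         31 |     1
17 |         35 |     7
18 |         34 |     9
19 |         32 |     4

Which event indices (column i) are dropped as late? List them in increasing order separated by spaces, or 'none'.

6 19

i=0 t=5 v=9: → [0,12); WM=−∞
i=1 t=6 v=2: → [0,12); WM=−∞
i=2 t=7 v=6: → [0,12); WM=7
i=3 t=11 v=7: → [0,12); WM=7
i=4 t=12 v=3: → [12,24); WM=7
i=5 t=13 v=5: → [12,24); WM=13; [0,12) fires=4
i=6 t=2 v=7: DROP (t<13-2); WM=13
i=7 t=11 v=3: → [0,12); WM=13
i=8 t=15 v=5: → [12,24); WM=15
i=9 t=13 v=9: → [12,24); WM=15
i=10 t=16 v=3: → [12,24); WM=15
i=11 t=16 v=7: → [12,24); WM=16
i=12 t=14 v=2: → [12,24); WM=16
i=13 t=18 v=2: → [12,24); WM=16
i=14 t=21 v=4: → [12,24); WM=21
i=15 t=30 v=6: → [24,36); WM=21
i=16 t=31 v=1: → [24,36); WM=21
i=17 t=35 v=7: → [24,36); WM=35; [12,24) fires=9
i=18 t=34 v=9: → [24,36); WM=35
i=19 t=32 v=4: DROP (t<35-2); WM=35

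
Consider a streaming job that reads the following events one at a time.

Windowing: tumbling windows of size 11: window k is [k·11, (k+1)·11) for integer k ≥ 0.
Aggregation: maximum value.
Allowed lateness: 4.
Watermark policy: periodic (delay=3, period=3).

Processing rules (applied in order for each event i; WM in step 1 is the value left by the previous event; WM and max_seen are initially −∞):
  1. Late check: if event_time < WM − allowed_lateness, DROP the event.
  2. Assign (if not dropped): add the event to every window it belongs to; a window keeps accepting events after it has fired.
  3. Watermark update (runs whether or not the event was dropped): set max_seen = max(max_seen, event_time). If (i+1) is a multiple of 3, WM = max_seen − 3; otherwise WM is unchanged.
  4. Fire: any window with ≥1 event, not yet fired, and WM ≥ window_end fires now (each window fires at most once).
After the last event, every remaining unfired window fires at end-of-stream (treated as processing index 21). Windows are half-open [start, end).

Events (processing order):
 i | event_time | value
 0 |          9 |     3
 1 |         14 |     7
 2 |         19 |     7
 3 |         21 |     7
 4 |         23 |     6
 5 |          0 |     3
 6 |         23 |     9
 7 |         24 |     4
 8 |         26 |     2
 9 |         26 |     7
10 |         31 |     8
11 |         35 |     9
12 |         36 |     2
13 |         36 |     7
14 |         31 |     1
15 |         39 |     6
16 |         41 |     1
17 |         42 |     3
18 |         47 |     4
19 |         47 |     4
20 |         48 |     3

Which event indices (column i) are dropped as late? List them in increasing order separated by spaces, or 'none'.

i=0 t=9 v=3: → [0,11); WM=−∞
i=1 t=14 v=7: → [11,22); WM=−∞
i=2 t=19 v=7: → [11,22); WM=16; [0,11) fires=3
i=3 t=21 v=7: → [11,22); WM=16
i=4 t=23 v=6: → [22,33); WM=16
i=5 t=0 v=3: DROP (t<16-4); WM=20
i=6 t=23 v=9: → [22,33); WM=20
i=7 t=24 v=4: → [22,33); WM=20
i=8 t=26 v=2: → [22,33); WM=23; [11,22) fires=7
i=9 t=26 v=7: → [22,33); WM=23
i=10 t=31 v=8: → [22,33); WM=23
i=11 t=35 v=9: → [33,44); WM=32
i=12 t=36 v=2: → [33,44); WM=32
i=13 t=36 v=7: → [33,44); WM=32
i=14 t=31 v=1: → [22,33); WM=33; [22,33) fires=9
i=15 t=39 v=6: → [33,44); WM=33
i=16 t=41 v=1: → [33,44); WM=33
i=17 t=42 v=3: → [33,44); WM=39
i=18 t=47 v=4: → [44,55); WM=39
i=19 t=47 v=4: → [44,55); WM=39
i=20 t=48 v=3: → [44,55); WM=45; [33,44) fires=9

5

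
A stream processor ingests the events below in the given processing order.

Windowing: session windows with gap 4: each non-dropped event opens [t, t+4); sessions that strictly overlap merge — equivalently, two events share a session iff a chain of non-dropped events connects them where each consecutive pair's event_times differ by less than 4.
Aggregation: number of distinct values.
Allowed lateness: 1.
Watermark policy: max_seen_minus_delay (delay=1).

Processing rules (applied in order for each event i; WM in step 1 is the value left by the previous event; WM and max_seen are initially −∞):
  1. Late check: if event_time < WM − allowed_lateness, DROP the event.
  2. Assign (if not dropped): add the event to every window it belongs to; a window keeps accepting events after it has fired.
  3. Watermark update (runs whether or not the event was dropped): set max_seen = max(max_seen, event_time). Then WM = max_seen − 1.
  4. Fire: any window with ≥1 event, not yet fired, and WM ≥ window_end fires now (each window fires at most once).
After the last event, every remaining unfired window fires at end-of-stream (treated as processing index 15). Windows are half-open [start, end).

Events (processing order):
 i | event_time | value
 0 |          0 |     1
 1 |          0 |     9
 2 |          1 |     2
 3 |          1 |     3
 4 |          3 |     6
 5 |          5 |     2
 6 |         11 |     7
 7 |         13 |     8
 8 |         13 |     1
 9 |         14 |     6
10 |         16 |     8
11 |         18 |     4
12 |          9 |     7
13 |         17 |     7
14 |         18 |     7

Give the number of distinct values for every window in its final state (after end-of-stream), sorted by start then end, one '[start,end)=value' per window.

i=0 t=0 v=1: → [0,4); WM=-1
i=1 t=0 v=9: → [0,4); WM=-1
i=2 t=1 v=2: → [0,5); WM=0
i=3 t=1 v=3: → [0,5); WM=0
i=4 t=3 v=6: → [0,7); WM=2
i=5 t=5 v=2: → [0,9); WM=4
i=6 t=11 v=7: → [11,15); WM=10
i=7 t=13 v=8: → [11,17); WM=12
i=8 t=13 v=1: → [11,17); WM=12
i=9 t=14 v=6: → [11,18); WM=13
i=10 t=16 v=8: → [11,20); WM=15
i=11 t=18 v=4: → [11,22); WM=17
i=12 t=9 v=7: DROP (t<17-1); WM=17
i=13 t=17 v=7: → [11,22); WM=17
i=14 t=18 v=7: → [11,22); WM=17

[0,9)=5 [11,22)=5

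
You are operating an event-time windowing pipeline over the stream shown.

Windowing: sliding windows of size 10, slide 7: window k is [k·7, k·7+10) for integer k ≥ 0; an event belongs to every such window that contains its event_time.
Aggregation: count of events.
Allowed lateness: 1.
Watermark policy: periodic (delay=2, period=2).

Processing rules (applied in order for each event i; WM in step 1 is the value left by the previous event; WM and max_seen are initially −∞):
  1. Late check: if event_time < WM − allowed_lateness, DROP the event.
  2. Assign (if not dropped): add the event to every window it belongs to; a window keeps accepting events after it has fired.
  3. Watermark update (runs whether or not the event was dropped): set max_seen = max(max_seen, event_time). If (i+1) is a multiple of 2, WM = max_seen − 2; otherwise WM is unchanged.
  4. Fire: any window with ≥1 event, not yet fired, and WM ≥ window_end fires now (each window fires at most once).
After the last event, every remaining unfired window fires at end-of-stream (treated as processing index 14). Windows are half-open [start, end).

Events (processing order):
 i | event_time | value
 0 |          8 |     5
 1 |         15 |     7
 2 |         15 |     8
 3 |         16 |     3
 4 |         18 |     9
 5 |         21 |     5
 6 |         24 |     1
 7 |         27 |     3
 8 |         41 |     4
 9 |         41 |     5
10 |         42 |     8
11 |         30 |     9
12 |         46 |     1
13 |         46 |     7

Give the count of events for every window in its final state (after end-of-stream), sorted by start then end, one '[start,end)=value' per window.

[0,10)=1 [7,17)=4 [14,24)=5 [21,31)=3 [35,45)=3 [42,52)=3

i=0 t=8 v=5: → [7,17),[0,10); WM=−∞
i=1 t=15 v=7: → [14,24),[7,17); WM=13; [0,10) fires=1
i=2 t=15 v=8: → [14,24),[7,17); WM=13
i=3 t=16 v=3: → [14,24),[7,17); WM=14
i=4 t=18 v=9: → [14,24); WM=14
i=5 t=21 v=5: → [21,31),[14,24); WM=19; [7,17) fires=4
i=6 t=24 v=1: → [21,31); WM=19
i=7 t=27 v=3: → [21,31); WM=25; [14,24) fires=5
i=8 t=41 v=4: → [35,45); WM=25
i=9 t=41 v=5: → [35,45); WM=39; [21,31) fires=3
i=10 t=42 v=8: → [42,52),[35,45); WM=39
i=11 t=30 v=9: DROP (t<39-1); WM=40
i=12 t=46 v=1: → [42,52); WM=40
i=13 t=46 v=7: → [42,52); WM=44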